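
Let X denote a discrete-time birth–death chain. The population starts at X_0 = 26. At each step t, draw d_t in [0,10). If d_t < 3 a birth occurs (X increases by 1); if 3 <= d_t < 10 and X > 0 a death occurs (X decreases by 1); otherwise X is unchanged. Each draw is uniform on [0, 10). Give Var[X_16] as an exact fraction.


X can drop by at most 1 per step and X_0 = 26 > T = 16, so X_t >= 26 − t >= 10 > 0 for every t <= 16: the floor at 0 (the 'and X > 0' condition) never binds. Hence X_16 = X_0 + Σ_{t<16} Y_t with i.i.d. increments Y_t = y(d_t) ∈ {+1, −1, 0}.
Outcome values over d=0..9: [1, 1, 1, -1, -1, -1, -1, -1, -1, -1]
Σy = -4, Σy² = 10, M = 10
μ = -4/10 = -2/5,  σ² = 10/10 − (-2/5)² = 21/25
Independent increments: Var[X_16] = 16·σ² = 16·(21/25) = 336/25

336/25


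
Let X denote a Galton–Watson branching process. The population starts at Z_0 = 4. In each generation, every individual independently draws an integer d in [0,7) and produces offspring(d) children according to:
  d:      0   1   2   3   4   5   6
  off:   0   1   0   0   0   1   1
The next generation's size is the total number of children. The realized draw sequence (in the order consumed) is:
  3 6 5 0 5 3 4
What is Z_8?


0

gen 0: Z_0=4, draws=[3, 6, 5, 0], offspring=[0, 1, 1, 0], Z_1=2
gen 1: Z_1=2, draws=[5, 3], offspring=[1, 0], Z_2=1
gen 2: Z_2=1, draws=[4], offspring=[0], Z_3=0
gen 3: Z_3=0, draws=[], offspring=[], Z_4=0
gen 4: Z_4=0, draws=[], offspring=[], Z_5=0
gen 5: Z_5=0, draws=[], offspring=[], Z_6=0
gen 6: Z_6=0, draws=[], offspring=[], Z_7=0
gen 7: Z_7=0, draws=[], offspring=[], Z_8=0


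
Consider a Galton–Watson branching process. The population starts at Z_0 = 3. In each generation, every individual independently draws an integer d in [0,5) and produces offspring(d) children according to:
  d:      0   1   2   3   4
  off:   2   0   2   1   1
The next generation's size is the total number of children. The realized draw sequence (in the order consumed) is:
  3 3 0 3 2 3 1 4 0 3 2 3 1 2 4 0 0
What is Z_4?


gen 0: Z_0=3, draws=[3, 3, 0], offspring=[1, 1, 2], Z_1=4
gen 1: Z_1=4, draws=[3, 2, 3, 1], offspring=[1, 2, 1, 0], Z_2=4
gen 2: Z_2=4, draws=[4, 0, 3, 2], offspring=[1, 2, 1, 2], Z_3=6
gen 3: Z_3=6, draws=[3, 1, 2, 4, 0, 0], offspring=[1, 0, 2, 1, 2, 2], Z_4=8

8


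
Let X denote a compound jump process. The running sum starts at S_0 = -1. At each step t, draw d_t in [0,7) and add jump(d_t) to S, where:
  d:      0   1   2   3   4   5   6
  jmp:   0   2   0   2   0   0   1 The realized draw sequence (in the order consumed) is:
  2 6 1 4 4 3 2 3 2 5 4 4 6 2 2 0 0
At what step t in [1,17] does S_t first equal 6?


t=0: S=-1, d=2, jump=0, S_1=-1
t=1: S=-1, d=6, jump=1, S_2=0
t=2: S=0, d=1, jump=2, S_3=2
t=3: S=2, d=4, jump=0, S_4=2
t=4: S=2, d=4, jump=0, S_5=2
t=5: S=2, d=3, jump=2, S_6=4
t=6: S=4, d=2, jump=0, S_7=4
t=7: S=4, d=3, jump=2, S_8=6
t=8: S=6, d=2, jump=0, S_9=6
t=9: S=6, d=5, jump=0, S_10=6
t=10: S=6, d=4, jump=0, S_11=6
t=11: S=6, d=4, jump=0, S_12=6
t=12: S=6, d=6, jump=1, S_13=7
t=13: S=7, d=2, jump=0, S_14=7
t=14: S=7, d=2, jump=0, S_15=7
t=15: S=7, d=0, jump=0, S_16=7
t=16: S=7, d=0, jump=0, S_17=7

8


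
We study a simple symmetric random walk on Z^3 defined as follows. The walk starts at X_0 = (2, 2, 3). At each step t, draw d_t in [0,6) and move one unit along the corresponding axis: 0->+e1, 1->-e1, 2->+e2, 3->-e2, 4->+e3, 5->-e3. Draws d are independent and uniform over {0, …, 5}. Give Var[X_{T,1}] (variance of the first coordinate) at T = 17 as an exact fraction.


Outcome values over d=0..5: [1, -1, 0, 0, 0, 0]
Σy = 0, Σy² = 2, M = 6
μ = 0/6 = 0,  σ² = 2/6 − (0)² = 1/3
Independent increments: Var[X_17] = 17·σ² = 17·(1/3) = 17/3

17/3


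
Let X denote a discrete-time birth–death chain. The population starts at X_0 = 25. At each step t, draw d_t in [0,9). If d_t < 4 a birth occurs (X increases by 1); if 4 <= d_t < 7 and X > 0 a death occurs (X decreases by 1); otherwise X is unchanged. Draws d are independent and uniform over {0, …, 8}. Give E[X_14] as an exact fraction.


X can drop by at most 1 per step and X_0 = 25 > T = 14, so X_t >= 25 − t >= 11 > 0 for every t <= 14: the floor at 0 (the 'and X > 0' condition) never binds. Hence X_14 = X_0 + Σ_{t<14} Y_t with i.i.d. increments Y_t = y(d_t) ∈ {+1, −1, 0}.
Outcome values over d=0..8: [1, 1, 1, 1, -1, -1, -1, 0, 0]
Σy = 1, Σy² = 7, M = 9
μ = 1/9 = 1/9,  σ² = 7/9 − (1/9)² = 62/81
E[X_14] = 25 + 14·(1/9) = 239/9

239/9


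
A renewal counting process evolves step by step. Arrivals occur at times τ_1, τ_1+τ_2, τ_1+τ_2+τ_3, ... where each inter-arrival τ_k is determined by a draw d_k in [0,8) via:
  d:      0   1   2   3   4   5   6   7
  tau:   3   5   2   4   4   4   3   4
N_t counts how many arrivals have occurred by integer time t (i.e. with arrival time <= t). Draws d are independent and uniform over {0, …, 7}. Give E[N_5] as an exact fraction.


69/64

Inter-arrival values over d=0..7: [3, 5, 2, 4, 4, 4, 3, 4]
Each d has probability 1/8, so the pmf of τ is: f(2) = 1/8, f(3) = 1/4, f(4) = 1/2, f(5) = 1/8
Renewal equation for m(n) = E[N_n]: condition on τ_1 = k (if k <= n, one arrival plus a fresh copy on the remaining n−k steps): m(n) = F(n) + Σ_{k<=n} f(k)·m(n−k), where F(n) = P(τ <= n) and m(0) = 0
m(1) = F(1) = 0
m(2) = F(2) = 1/8
m(3) = F(3) = 3/8
m(4) = F(4) + f(2)·m(2) = 7/8 + 1/8·1/8 = 57/64
m(5) = F(5) + f(2)·m(3) + f(3)·m(2) = 1 + 1/8·3/8 + 1/4·1/8 = 69/64
E[N_5] = m(5) = 69/64


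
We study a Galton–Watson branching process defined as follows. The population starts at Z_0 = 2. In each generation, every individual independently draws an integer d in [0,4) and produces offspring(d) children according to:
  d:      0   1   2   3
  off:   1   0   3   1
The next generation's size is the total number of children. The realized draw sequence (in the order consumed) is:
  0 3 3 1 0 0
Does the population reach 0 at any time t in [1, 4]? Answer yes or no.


gen 0: Z_0=2, draws=[0, 3], offspring=[1, 1], Z_1=2
gen 1: Z_1=2, draws=[3, 1], offspring=[1, 0], Z_2=1
gen 2: Z_2=1, draws=[0], offspring=[1], Z_3=1
gen 3: Z_3=1, draws=[0], offspring=[1], Z_4=1

no


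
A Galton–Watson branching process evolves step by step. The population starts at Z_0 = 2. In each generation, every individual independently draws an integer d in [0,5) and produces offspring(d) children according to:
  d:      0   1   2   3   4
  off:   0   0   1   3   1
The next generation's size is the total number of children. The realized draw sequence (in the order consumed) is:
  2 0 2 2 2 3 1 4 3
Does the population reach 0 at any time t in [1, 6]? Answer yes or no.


no

gen 0: Z_0=2, draws=[2, 0], offspring=[1, 0], Z_1=1
gen 1: Z_1=1, draws=[2], offspring=[1], Z_2=1
gen 2: Z_2=1, draws=[2], offspring=[1], Z_3=1
gen 3: Z_3=1, draws=[2], offspring=[1], Z_4=1
gen 4: Z_4=1, draws=[3], offspring=[3], Z_5=3
gen 5: Z_5=3, draws=[1, 4, 3], offspring=[0, 1, 3], Z_6=4


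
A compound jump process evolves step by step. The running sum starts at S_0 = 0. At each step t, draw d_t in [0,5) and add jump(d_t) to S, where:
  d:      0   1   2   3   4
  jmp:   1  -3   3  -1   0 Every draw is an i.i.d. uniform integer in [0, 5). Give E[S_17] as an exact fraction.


0

Outcome values over d=0..4: [1, -3, 3, -1, 0]
Σy = 0, Σy² = 20, M = 5
μ = 0/5 = 0,  σ² = 20/5 − (0)² = 4
E[S_17] = 0 + 17·(0) = 0


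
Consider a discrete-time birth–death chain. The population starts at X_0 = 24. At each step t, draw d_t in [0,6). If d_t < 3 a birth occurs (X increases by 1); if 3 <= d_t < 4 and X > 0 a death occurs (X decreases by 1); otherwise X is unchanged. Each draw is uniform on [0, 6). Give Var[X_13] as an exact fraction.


X can drop by at most 1 per step and X_0 = 24 > T = 13, so X_t >= 24 − t >= 11 > 0 for every t <= 13: the floor at 0 (the 'and X > 0' condition) never binds. Hence X_13 = X_0 + Σ_{t<13} Y_t with i.i.d. increments Y_t = y(d_t) ∈ {+1, −1, 0}.
Outcome values over d=0..5: [1, 1, 1, -1, 0, 0]
Σy = 2, Σy² = 4, M = 6
μ = 2/6 = 1/3,  σ² = 4/6 − (1/3)² = 5/9
Independent increments: Var[X_13] = 13·σ² = 13·(5/9) = 65/9

65/9


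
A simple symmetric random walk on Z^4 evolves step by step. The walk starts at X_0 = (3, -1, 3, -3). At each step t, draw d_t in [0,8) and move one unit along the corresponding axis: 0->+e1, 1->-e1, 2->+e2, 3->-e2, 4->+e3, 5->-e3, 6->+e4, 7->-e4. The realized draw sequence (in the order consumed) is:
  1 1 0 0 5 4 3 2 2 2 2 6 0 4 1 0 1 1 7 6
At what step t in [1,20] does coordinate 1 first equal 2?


t=0: X=(3, -1, 3, -3), d=1 → -e1, X_1=(2, -1, 3, -3)
t=1: X=(2, -1, 3, -3), d=1 → -e1, X_2=(1, -1, 3, -3)
t=2: X=(1, -1, 3, -3), d=0 → +e1, X_3=(2, -1, 3, -3)
t=3: X=(2, -1, 3, -3), d=0 → +e1, X_4=(3, -1, 3, -3)
t=4: X=(3, -1, 3, -3), d=5 → -e3, X_5=(3, -1, 2, -3)
t=5: X=(3, -1, 2, -3), d=4 → +e3, X_6=(3, -1, 3, -3)
t=6: X=(3, -1, 3, -3), d=3 → -e2, X_7=(3, -2, 3, -3)
t=7: X=(3, -2, 3, -3), d=2 → +e2, X_8=(3, -1, 3, -3)
t=8: X=(3, -1, 3, -3), d=2 → +e2, X_9=(3, 0, 3, -3)
t=9: X=(3, 0, 3, -3), d=2 → +e2, X_10=(3, 1, 3, -3)
t=10: X=(3, 1, 3, -3), d=2 → +e2, X_11=(3, 2, 3, -3)
t=11: X=(3, 2, 3, -3), d=6 → +e4, X_12=(3, 2, 3, -2)
t=12: X=(3, 2, 3, -2), d=0 → +e1, X_13=(4, 2, 3, -2)
t=13: X=(4, 2, 3, -2), d=4 → +e3, X_14=(4, 2, 4, -2)
t=14: X=(4, 2, 4, -2), d=1 → -e1, X_15=(3, 2, 4, -2)
t=15: X=(3, 2, 4, -2), d=0 → +e1, X_16=(4, 2, 4, -2)
t=16: X=(4, 2, 4, -2), d=1 → -e1, X_17=(3, 2, 4, -2)
t=17: X=(3, 2, 4, -2), d=1 → -e1, X_18=(2, 2, 4, -2)
t=18: X=(2, 2, 4, -2), d=7 → -e4, X_19=(2, 2, 4, -3)
t=19: X=(2, 2, 4, -3), d=6 → +e4, X_20=(2, 2, 4, -2)

1


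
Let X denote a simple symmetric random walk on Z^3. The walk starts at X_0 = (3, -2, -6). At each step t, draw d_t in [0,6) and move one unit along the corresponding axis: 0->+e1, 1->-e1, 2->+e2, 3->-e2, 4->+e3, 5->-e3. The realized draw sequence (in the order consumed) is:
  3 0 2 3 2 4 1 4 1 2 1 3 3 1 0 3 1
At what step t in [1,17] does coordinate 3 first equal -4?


t=0: X=(3, -2, -6), d=3 → -e2, X_1=(3, -3, -6)
t=1: X=(3, -3, -6), d=0 → +e1, X_2=(4, -3, -6)
t=2: X=(4, -3, -6), d=2 → +e2, X_3=(4, -2, -6)
t=3: X=(4, -2, -6), d=3 → -e2, X_4=(4, -3, -6)
t=4: X=(4, -3, -6), d=2 → +e2, X_5=(4, -2, -6)
t=5: X=(4, -2, -6), d=4 → +e3, X_6=(4, -2, -5)
t=6: X=(4, -2, -5), d=1 → -e1, X_7=(3, -2, -5)
t=7: X=(3, -2, -5), d=4 → +e3, X_8=(3, -2, -4)
t=8: X=(3, -2, -4), d=1 → -e1, X_9=(2, -2, -4)
t=9: X=(2, -2, -4), d=2 → +e2, X_10=(2, -1, -4)
t=10: X=(2, -1, -4), d=1 → -e1, X_11=(1, -1, -4)
t=11: X=(1, -1, -4), d=3 → -e2, X_12=(1, -2, -4)
t=12: X=(1, -2, -4), d=3 → -e2, X_13=(1, -3, -4)
t=13: X=(1, -3, -4), d=1 → -e1, X_14=(0, -3, -4)
t=14: X=(0, -3, -4), d=0 → +e1, X_15=(1, -3, -4)
t=15: X=(1, -3, -4), d=3 → -e2, X_16=(1, -4, -4)
t=16: X=(1, -4, -4), d=1 → -e1, X_17=(0, -4, -4)

8


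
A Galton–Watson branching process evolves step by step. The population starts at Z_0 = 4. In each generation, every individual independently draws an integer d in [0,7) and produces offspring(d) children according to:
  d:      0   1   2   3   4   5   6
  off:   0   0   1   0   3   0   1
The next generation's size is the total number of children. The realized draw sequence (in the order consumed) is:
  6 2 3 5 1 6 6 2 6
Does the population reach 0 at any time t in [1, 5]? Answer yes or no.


gen 0: Z_0=4, draws=[6, 2, 3, 5], offspring=[1, 1, 0, 0], Z_1=2
gen 1: Z_1=2, draws=[1, 6], offspring=[0, 1], Z_2=1
gen 2: Z_2=1, draws=[6], offspring=[1], Z_3=1
gen 3: Z_3=1, draws=[2], offspring=[1], Z_4=1
gen 4: Z_4=1, draws=[6], offspring=[1], Z_5=1

no


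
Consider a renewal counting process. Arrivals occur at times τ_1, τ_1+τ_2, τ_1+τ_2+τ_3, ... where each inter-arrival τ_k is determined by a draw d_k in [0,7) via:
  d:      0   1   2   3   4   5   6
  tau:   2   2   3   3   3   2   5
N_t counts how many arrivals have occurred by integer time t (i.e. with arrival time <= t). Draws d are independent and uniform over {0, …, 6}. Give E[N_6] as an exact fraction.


Inter-arrival values over d=0..6: [2, 2, 3, 3, 3, 2, 5]
Each d has probability 1/7, so the pmf of τ is: f(2) = 3/7, f(3) = 3/7, f(5) = 1/7
Renewal equation for m(n) = E[N_n]: condition on τ_1 = k (if k <= n, one arrival plus a fresh copy on the remaining n−k steps): m(n) = F(n) + Σ_{k<=n} f(k)·m(n−k), where F(n) = P(τ <= n) and m(0) = 0
m(1) = F(1) = 0
m(2) = F(2) = 3/7
m(3) = F(3) = 6/7
m(4) = F(4) + f(2)·m(2) = 6/7 + 3/7·3/7 = 51/49
m(5) = F(5) + f(2)·m(3) + f(3)·m(2) = 1 + 3/7·6/7 + 3/7·3/7 = 76/49
m(6) = F(6) + f(2)·m(4) + f(3)·m(3) = 1 + 3/7·51/49 + 3/7·6/7 = 622/343
E[N_6] = m(6) = 622/343

622/343


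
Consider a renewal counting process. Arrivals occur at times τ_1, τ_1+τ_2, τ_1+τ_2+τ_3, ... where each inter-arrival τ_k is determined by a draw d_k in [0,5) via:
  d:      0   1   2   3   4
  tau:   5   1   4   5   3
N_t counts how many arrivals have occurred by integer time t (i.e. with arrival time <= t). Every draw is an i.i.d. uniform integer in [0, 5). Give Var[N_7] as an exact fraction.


3419710914/6103515625

Inter-arrival values over d=0..4: [5, 1, 4, 5, 3]
Each d has probability 1/5, so the pmf of τ is: f(1) = 1/5, f(3) = 1/5, f(4) = 1/5, f(5) = 2/5
Let p_n(j) = P(N_n = j), with p_0 = [1]. Condition on τ_1: p_n(0) = P(τ > n), and for j >= 1, p_n(j) = Σ_{k<=n} f(k)·p_{n−k}(j−1)
p_1 = [4/5, 1/5]  (j = 0..1)
p_2 = [4/5, 4/25, 1/25]  (j = 0..2)
p_3 = [3/5, 9/25, 4/125, 1/125]  (j = 0..3)
p_4 = [2/5, 12/25, 14/125, 4/625, 1/625]  (j = 0..4)
p_5 = [0, 4/5, 21/125, 19/625, 4/3125, 1/3125]  (j = 0..5)
p_6 = [0, 3/5, 43/125, 6/125, 24/3125, 4/15625, 1/15625]  (j = 0..6)
p_7 = [0, 13/25, 44/125, 71/625, 39/3125, 29/15625, 4/78125, 1/78125]  (j = 0..7)
E[N_7] = Σ j·p_7(j) = 126906/78125;  E[N_7²] = Σ j²·p_7(j) = 249918/78125
Var[N_7] = 249918/78125 − (126906/78125)² = 3419710914/6103515625


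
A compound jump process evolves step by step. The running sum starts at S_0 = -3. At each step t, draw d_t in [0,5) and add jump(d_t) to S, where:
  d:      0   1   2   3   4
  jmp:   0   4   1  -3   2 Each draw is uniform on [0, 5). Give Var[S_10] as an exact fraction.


Outcome values over d=0..4: [0, 4, 1, -3, 2]
Σy = 4, Σy² = 30, M = 5
μ = 4/5 = 4/5,  σ² = 30/5 − (4/5)² = 134/25
Independent increments: Var[S_10] = 10·σ² = 10·(134/25) = 268/5

268/5


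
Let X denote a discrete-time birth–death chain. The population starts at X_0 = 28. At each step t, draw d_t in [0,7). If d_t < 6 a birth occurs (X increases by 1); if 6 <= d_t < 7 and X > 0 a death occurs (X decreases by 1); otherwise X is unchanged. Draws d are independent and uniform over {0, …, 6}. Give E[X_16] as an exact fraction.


276/7

X can drop by at most 1 per step and X_0 = 28 > T = 16, so X_t >= 28 − t >= 12 > 0 for every t <= 16: the floor at 0 (the 'and X > 0' condition) never binds. Hence X_16 = X_0 + Σ_{t<16} Y_t with i.i.d. increments Y_t = y(d_t) ∈ {+1, −1, 0}.
Outcome values over d=0..6: [1, 1, 1, 1, 1, 1, -1]
Σy = 5, Σy² = 7, M = 7
μ = 5/7 = 5/7,  σ² = 7/7 − (5/7)² = 24/49
E[X_16] = 28 + 16·(5/7) = 276/7


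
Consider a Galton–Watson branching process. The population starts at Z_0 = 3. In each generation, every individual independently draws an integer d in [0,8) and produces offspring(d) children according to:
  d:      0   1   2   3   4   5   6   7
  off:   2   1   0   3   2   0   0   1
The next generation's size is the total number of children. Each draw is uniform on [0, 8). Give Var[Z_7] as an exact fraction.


Outcome values over d=0..7: [2, 1, 0, 3, 2, 0, 0, 1]
Σy = 9, Σy² = 19, M = 8
μ = 9/8 = 9/8,  σ² = 19/8 − (9/8)² = 71/64
V_0 = 0, E_0 = 3
V_1 = 71/64·E_0 + (9/8)²·V_0 = 213/64;  E_1 = 27/8
V_2 = 71/64·E_1 + (9/8)²·V_1 = 32589/4096;  E_2 = 243/64
V_3 = 71/64·E_2 + (9/8)²·V_2 = 3743901/262144;  E_3 = 2187/512
V_4 = 71/64·E_3 + (9/8)²·V_3 = 382757805/16777216;  E_4 = 19683/4096
V_5 = 71/64·E_4 + (9/8)²·V_4 = 36727513533/1073741824;  E_5 = 177147/32768
V_6 = 71/64·E_5 + (9/8)²·V_5 = 3387066051789/68719476736;  E_6 = 1594323/262144
V_7 = 71/64·E_6 + (9/8)²·V_6 = 304026246999261/4398046511104;  E_7 = 14348907/2097152

304026246999261/4398046511104


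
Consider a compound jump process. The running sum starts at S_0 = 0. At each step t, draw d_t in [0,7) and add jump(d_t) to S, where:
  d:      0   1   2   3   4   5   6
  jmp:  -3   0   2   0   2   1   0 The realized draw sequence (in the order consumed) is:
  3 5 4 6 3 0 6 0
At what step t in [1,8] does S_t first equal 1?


t=0: S=0, d=3, jump=0, S_1=0
t=1: S=0, d=5, jump=1, S_2=1
t=2: S=1, d=4, jump=2, S_3=3
t=3: S=3, d=6, jump=0, S_4=3
t=4: S=3, d=3, jump=0, S_5=3
t=5: S=3, d=0, jump=-3, S_6=0
t=6: S=0, d=6, jump=0, S_7=0
t=7: S=0, d=0, jump=-3, S_8=-3

2


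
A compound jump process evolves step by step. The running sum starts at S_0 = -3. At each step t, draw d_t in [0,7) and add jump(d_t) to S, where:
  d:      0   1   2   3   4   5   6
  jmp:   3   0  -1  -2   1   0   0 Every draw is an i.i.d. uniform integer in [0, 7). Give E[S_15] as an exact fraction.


-6/7

Outcome values over d=0..6: [3, 0, -1, -2, 1, 0, 0]
Σy = 1, Σy² = 15, M = 7
μ = 1/7 = 1/7,  σ² = 15/7 − (1/7)² = 104/49
E[S_15] = -3 + 15·(1/7) = -6/7


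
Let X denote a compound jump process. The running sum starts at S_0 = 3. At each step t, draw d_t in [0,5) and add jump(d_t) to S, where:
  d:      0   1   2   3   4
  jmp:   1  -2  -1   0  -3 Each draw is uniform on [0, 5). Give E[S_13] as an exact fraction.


-10

Outcome values over d=0..4: [1, -2, -1, 0, -3]
Σy = -5, Σy² = 15, M = 5
μ = -5/5 = -1,  σ² = 15/5 − (-1)² = 2
E[S_13] = 3 + 13·(-1) = -10


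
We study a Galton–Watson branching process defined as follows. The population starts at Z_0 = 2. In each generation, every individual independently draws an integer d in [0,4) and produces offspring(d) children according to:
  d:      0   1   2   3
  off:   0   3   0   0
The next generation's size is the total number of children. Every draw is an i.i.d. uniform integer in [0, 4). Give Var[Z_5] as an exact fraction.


Outcome values over d=0..3: [0, 3, 0, 0]
Σy = 3, Σy² = 9, M = 4
μ = 3/4 = 3/4,  σ² = 9/4 − (3/4)² = 27/16
V_0 = 0, E_0 = 2
V_1 = 27/16·E_0 + (3/4)²·V_0 = 27/8;  E_1 = 3/2
V_2 = 27/16·E_1 + (3/4)²·V_1 = 567/128;  E_2 = 9/8
V_3 = 27/16·E_2 + (3/4)²·V_2 = 8991/2048;  E_3 = 27/32
V_4 = 27/16·E_3 + (3/4)²·V_3 = 127575/32768;  E_4 = 81/128
V_5 = 27/16·E_4 + (3/4)²·V_4 = 1708047/524288;  E_5 = 243/512

1708047/524288


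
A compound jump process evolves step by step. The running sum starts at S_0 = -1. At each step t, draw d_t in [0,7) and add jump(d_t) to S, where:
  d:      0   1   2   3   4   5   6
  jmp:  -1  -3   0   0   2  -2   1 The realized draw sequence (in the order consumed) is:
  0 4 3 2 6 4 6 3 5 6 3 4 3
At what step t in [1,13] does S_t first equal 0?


t=0: S=-1, d=0, jump=-1, S_1=-2
t=1: S=-2, d=4, jump=2, S_2=0
t=2: S=0, d=3, jump=0, S_3=0
t=3: S=0, d=2, jump=0, S_4=0
t=4: S=0, d=6, jump=1, S_5=1
t=5: S=1, d=4, jump=2, S_6=3
t=6: S=3, d=6, jump=1, S_7=4
t=7: S=4, d=3, jump=0, S_8=4
t=8: S=4, d=5, jump=-2, S_9=2
t=9: S=2, d=6, jump=1, S_10=3
t=10: S=3, d=3, jump=0, S_11=3
t=11: S=3, d=4, jump=2, S_12=5
t=12: S=5, d=3, jump=0, S_13=5

2


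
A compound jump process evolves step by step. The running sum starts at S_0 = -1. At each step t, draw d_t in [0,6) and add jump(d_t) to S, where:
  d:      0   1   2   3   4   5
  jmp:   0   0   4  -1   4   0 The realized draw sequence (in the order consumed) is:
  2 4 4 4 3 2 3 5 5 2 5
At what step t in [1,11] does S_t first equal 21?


10

t=0: S=-1, d=2, jump=4, S_1=3
t=1: S=3, d=4, jump=4, S_2=7
t=2: S=7, d=4, jump=4, S_3=11
t=3: S=11, d=4, jump=4, S_4=15
t=4: S=15, d=3, jump=-1, S_5=14
t=5: S=14, d=2, jump=4, S_6=18
t=6: S=18, d=3, jump=-1, S_7=17
t=7: S=17, d=5, jump=0, S_8=17
t=8: S=17, d=5, jump=0, S_9=17
t=9: S=17, d=2, jump=4, S_10=21
t=10: S=21, d=5, jump=0, S_11=21


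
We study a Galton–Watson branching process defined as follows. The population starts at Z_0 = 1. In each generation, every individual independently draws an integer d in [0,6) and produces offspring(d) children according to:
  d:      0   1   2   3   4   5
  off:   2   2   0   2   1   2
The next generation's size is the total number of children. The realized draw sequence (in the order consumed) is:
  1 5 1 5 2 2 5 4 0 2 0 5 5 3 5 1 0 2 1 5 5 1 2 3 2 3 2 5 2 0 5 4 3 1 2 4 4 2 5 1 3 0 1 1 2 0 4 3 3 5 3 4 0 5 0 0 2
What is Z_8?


gen 0: Z_0=1, draws=[1], offspring=[2], Z_1=2
gen 1: Z_1=2, draws=[5, 1], offspring=[2, 2], Z_2=4
gen 2: Z_2=4, draws=[5, 2, 2, 5], offspring=[2, 0, 0, 2], Z_3=4
gen 3: Z_3=4, draws=[4, 0, 2, 0], offspring=[1, 2, 0, 2], Z_4=5
gen 4: Z_4=5, draws=[5, 5, 3, 5, 1], offspring=[2, 2, 2, 2, 2], Z_5=10
gen 5: Z_5=10, draws=[0, 2, 1, 5, 5, 1, 2, 3, 2, 3], offspring=[2, 0, 2, 2, 2, 2, 0, 2, 0, 2], Z_6=14
gen 6: Z_6=14, draws=[2, 5, 2, 0, 5, 4, 3, 1, 2, 4, 4, 2, 5, 1], offspring=[0, 2, 0, 2, 2, 1, 2, 2, 0, 1, 1, 0, 2, 2], Z_7=17
gen 7: Z_7=17, draws=[3, 0, 1, 1, 2, 0, 4, 3, 3, 5, 3, 4, 0, 5, 0, 0, 2], offspring=[2, 2, 2, 2, 0, 2, 1, 2, 2, 2, 2, 1, 2, 2, 2, 2, 0], Z_8=28

28


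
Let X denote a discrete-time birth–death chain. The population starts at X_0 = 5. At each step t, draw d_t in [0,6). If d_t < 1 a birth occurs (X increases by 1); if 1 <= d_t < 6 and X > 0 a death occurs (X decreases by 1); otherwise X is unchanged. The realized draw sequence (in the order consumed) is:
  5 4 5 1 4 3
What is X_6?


0

t=0: X=5, d=5 → death, X_1=4
t=1: X=4, d=4 → death, X_2=3
t=2: X=3, d=5 → death, X_3=2
t=3: X=2, d=1 → death, X_4=1
t=4: X=1, d=4 → death, X_5=0
t=5: X=0, d=3 → hold, X_6=0


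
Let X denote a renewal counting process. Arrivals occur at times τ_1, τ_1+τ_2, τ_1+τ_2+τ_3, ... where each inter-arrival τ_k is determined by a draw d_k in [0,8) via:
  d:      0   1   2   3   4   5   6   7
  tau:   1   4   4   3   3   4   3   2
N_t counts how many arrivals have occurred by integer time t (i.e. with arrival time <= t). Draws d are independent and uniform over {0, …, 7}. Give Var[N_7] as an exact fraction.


1701935014863/4398046511104

Inter-arrival values over d=0..7: [1, 4, 4, 3, 3, 4, 3, 2]
Each d has probability 1/8, so the pmf of τ is: f(1) = 1/8, f(2) = 1/8, f(3) = 3/8, f(4) = 3/8
Let p_n(j) = P(N_n = j), with p_0 = [1]. Condition on τ_1: p_n(0) = P(τ > n), and for j >= 1, p_n(j) = Σ_{k<=n} f(k)·p_{n−k}(j−1)
p_1 = [7/8, 1/8]  (j = 0..1)
p_2 = [3/4, 15/64, 1/64]  (j = 0..2)
p_3 = [3/8, 37/64, 23/512, 1/512]  (j = 0..3)
p_4 = [0, 27/32, 19/128, 31/4096, 1/4096]  (j = 0..4)
p_5 = [0, 21/32, 5/16, 123/4096, 39/32768, 1/32768]  (j = 0..5)
p_6 = [0, 27/64, 63/128, 329/4096, 89/16384, 47/262144, 1/262144]  (j = 0..6)
p_7 = [0, 9/64, 171/256, 709/4096, 569/32768, 241/262144, 55/2097152, 1/2097152]  (j = 0..7)
E[N_7] = Σ j·p_7(j) = 4341241/2097152;  E[N_7²] = Σ j²·p_7(j) = 9798197/2097152
Var[N_7] = 9798197/2097152 − (4341241/2097152)² = 1701935014863/4398046511104


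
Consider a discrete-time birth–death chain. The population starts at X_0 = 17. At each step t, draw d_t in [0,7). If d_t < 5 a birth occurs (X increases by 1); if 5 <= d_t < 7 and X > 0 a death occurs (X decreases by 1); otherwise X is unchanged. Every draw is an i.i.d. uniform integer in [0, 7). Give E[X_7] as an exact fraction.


X can drop by at most 1 per step and X_0 = 17 > T = 7, so X_t >= 17 − t >= 10 > 0 for every t <= 7: the floor at 0 (the 'and X > 0' condition) never binds. Hence X_7 = X_0 + Σ_{t<7} Y_t with i.i.d. increments Y_t = y(d_t) ∈ {+1, −1, 0}.
Outcome values over d=0..6: [1, 1, 1, 1, 1, -1, -1]
Σy = 3, Σy² = 7, M = 7
μ = 3/7 = 3/7,  σ² = 7/7 − (3/7)² = 40/49
E[X_7] = 17 + 7·(3/7) = 20

20


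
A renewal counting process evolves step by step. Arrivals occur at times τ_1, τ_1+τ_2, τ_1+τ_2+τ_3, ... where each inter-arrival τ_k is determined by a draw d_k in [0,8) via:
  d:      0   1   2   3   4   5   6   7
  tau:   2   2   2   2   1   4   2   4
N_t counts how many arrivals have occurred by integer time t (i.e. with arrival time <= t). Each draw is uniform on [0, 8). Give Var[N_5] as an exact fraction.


Inter-arrival values over d=0..7: [2, 2, 2, 2, 1, 4, 2, 4]
Each d has probability 1/8, so the pmf of τ is: f(1) = 1/8, f(2) = 5/8, f(4) = 1/4
Let p_n(j) = P(N_n = j), with p_0 = [1]. Condition on τ_1: p_n(0) = P(τ > n), and for j >= 1, p_n(j) = Σ_{k<=n} f(k)·p_{n−k}(j−1)
p_1 = [7/8, 1/8]  (j = 0..1)
p_2 = [1/4, 47/64, 1/64]  (j = 0..2)
p_3 = [1/4, 37/64, 87/512, 1/512]  (j = 0..3)
p_4 = [0, 7/16, 17/32, 127/4096, 1/4096]  (j = 0..4)
p_5 = [0, 3/8, 229/512, 707/4096, 167/32768, 1/32768]  (j = 0..5)
E[N_5] = Σ j·p_5(j) = 59241/32768;  E[N_5²] = Σ j²·p_5(j) = 124513/32768
Var[N_5] = 124513/32768 − (59241/32768)² = 570545903/1073741824

570545903/1073741824


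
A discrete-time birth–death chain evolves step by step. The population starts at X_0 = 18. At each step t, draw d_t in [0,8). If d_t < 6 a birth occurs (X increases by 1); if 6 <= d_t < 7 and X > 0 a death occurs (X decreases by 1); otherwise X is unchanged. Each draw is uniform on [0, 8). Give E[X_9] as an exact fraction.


189/8

X can drop by at most 1 per step and X_0 = 18 > T = 9, so X_t >= 18 − t >= 9 > 0 for every t <= 9: the floor at 0 (the 'and X > 0' condition) never binds. Hence X_9 = X_0 + Σ_{t<9} Y_t with i.i.d. increments Y_t = y(d_t) ∈ {+1, −1, 0}.
Outcome values over d=0..7: [1, 1, 1, 1, 1, 1, -1, 0]
Σy = 5, Σy² = 7, M = 8
μ = 5/8 = 5/8,  σ² = 7/8 − (5/8)² = 31/64
E[X_9] = 18 + 9·(5/8) = 189/8


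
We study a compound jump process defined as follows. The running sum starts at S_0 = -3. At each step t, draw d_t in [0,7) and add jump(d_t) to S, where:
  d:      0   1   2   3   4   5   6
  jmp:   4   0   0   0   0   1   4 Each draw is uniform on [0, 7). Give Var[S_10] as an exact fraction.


1500/49

Outcome values over d=0..6: [4, 0, 0, 0, 0, 1, 4]
Σy = 9, Σy² = 33, M = 7
μ = 9/7 = 9/7,  σ² = 33/7 − (9/7)² = 150/49
Independent increments: Var[S_10] = 10·σ² = 10·(150/49) = 1500/49


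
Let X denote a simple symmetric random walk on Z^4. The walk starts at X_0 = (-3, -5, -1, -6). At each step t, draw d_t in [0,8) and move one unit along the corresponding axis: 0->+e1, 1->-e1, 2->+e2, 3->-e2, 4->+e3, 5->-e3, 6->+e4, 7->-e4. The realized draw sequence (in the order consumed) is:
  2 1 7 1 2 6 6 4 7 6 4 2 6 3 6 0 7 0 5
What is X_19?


(-3, -3, 0, -4)

t=0: X=(-3, -5, -1, -6), d=2 → +e2, X_1=(-3, -4, -1, -6)
t=1: X=(-3, -4, -1, -6), d=1 → -e1, X_2=(-4, -4, -1, -6)
t=2: X=(-4, -4, -1, -6), d=7 → -e4, X_3=(-4, -4, -1, -7)
t=3: X=(-4, -4, -1, -7), d=1 → -e1, X_4=(-5, -4, -1, -7)
t=4: X=(-5, -4, -1, -7), d=2 → +e2, X_5=(-5, -3, -1, -7)
t=5: X=(-5, -3, -1, -7), d=6 → +e4, X_6=(-5, -3, -1, -6)
t=6: X=(-5, -3, -1, -6), d=6 → +e4, X_7=(-5, -3, -1, -5)
t=7: X=(-5, -3, -1, -5), d=4 → +e3, X_8=(-5, -3, 0, -5)
t=8: X=(-5, -3, 0, -5), d=7 → -e4, X_9=(-5, -3, 0, -6)
t=9: X=(-5, -3, 0, -6), d=6 → +e4, X_10=(-5, -3, 0, -5)
t=10: X=(-5, -3, 0, -5), d=4 → +e3, X_11=(-5, -3, 1, -5)
t=11: X=(-5, -3, 1, -5), d=2 → +e2, X_12=(-5, -2, 1, -5)
t=12: X=(-5, -2, 1, -5), d=6 → +e4, X_13=(-5, -2, 1, -4)
t=13: X=(-5, -2, 1, -4), d=3 → -e2, X_14=(-5, -3, 1, -4)
t=14: X=(-5, -3, 1, -4), d=6 → +e4, X_15=(-5, -3, 1, -3)
t=15: X=(-5, -3, 1, -3), d=0 → +e1, X_16=(-4, -3, 1, -3)
t=16: X=(-4, -3, 1, -3), d=7 → -e4, X_17=(-4, -3, 1, -4)
t=17: X=(-4, -3, 1, -4), d=0 → +e1, X_18=(-3, -3, 1, -4)
t=18: X=(-3, -3, 1, -4), d=5 → -e3, X_19=(-3, -3, 0, -4)


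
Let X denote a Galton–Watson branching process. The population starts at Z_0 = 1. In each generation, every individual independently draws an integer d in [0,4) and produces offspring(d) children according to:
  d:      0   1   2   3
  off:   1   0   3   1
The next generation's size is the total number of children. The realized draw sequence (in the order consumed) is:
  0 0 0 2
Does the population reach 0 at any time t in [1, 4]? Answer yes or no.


gen 0: Z_0=1, draws=[0], offspring=[1], Z_1=1
gen 1: Z_1=1, draws=[0], offspring=[1], Z_2=1
gen 2: Z_2=1, draws=[0], offspring=[1], Z_3=1
gen 3: Z_3=1, draws=[2], offspring=[3], Z_4=3

no


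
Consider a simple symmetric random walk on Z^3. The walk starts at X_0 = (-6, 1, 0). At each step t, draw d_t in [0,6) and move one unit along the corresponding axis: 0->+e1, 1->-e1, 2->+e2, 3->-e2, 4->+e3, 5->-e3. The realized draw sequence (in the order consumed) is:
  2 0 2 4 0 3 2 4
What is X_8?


(-4, 3, 2)

t=0: X=(-6, 1, 0), d=2 → +e2, X_1=(-6, 2, 0)
t=1: X=(-6, 2, 0), d=0 → +e1, X_2=(-5, 2, 0)
t=2: X=(-5, 2, 0), d=2 → +e2, X_3=(-5, 3, 0)
t=3: X=(-5, 3, 0), d=4 → +e3, X_4=(-5, 3, 1)
t=4: X=(-5, 3, 1), d=0 → +e1, X_5=(-4, 3, 1)
t=5: X=(-4, 3, 1), d=3 → -e2, X_6=(-4, 2, 1)
t=6: X=(-4, 2, 1), d=2 → +e2, X_7=(-4, 3, 1)
t=7: X=(-4, 3, 1), d=4 → +e3, X_8=(-4, 3, 2)


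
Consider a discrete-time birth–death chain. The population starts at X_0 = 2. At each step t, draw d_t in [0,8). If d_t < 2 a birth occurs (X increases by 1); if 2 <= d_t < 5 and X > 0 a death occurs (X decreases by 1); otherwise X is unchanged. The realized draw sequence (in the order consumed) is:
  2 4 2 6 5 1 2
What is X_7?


0

t=0: X=2, d=2 → death, X_1=1
t=1: X=1, d=4 → death, X_2=0
t=2: X=0, d=2 → hold, X_3=0
t=3: X=0, d=6 → hold, X_4=0
t=4: X=0, d=5 → hold, X_5=0
t=5: X=0, d=1 → birth, X_6=1
t=6: X=1, d=2 → death, X_7=0


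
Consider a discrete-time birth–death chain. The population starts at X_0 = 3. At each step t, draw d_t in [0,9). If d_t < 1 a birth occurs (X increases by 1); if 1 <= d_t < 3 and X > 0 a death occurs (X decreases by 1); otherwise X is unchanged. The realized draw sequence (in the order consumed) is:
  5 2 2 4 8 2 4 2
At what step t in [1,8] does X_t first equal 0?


t=0: X=3, d=5 → hold, X_1=3
t=1: X=3, d=2 → death, X_2=2
t=2: X=2, d=2 → death, X_3=1
t=3: X=1, d=4 → hold, X_4=1
t=4: X=1, d=8 → hold, X_5=1
t=5: X=1, d=2 → death, X_6=0
t=6: X=0, d=4 → hold, X_7=0
t=7: X=0, d=2 → hold, X_8=0

6


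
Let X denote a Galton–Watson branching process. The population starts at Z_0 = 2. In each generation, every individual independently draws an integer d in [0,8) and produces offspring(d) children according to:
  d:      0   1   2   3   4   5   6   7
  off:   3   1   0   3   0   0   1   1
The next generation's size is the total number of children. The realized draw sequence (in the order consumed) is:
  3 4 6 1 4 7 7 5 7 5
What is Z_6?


gen 0: Z_0=2, draws=[3, 4], offspring=[3, 0], Z_1=3
gen 1: Z_1=3, draws=[6, 1, 4], offspring=[1, 1, 0], Z_2=2
gen 2: Z_2=2, draws=[7, 7], offspring=[1, 1], Z_3=2
gen 3: Z_3=2, draws=[5, 7], offspring=[0, 1], Z_4=1
gen 4: Z_4=1, draws=[5], offspring=[0], Z_5=0
gen 5: Z_5=0, draws=[], offspring=[], Z_6=0

0


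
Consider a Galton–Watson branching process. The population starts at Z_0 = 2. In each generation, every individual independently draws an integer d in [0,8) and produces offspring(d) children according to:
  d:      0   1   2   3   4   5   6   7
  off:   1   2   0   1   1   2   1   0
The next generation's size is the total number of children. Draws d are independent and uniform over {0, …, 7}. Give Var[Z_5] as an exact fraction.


5

Outcome values over d=0..7: [1, 2, 0, 1, 1, 2, 1, 0]
Σy = 8, Σy² = 12, M = 8
μ = 8/8 = 1,  σ² = 12/8 − (1)² = 1/2
V_0 = 0, E_0 = 2
V_1 = 1/2·E_0 + (1)²·V_0 = 1;  E_1 = 2
V_2 = 1/2·E_1 + (1)²·V_1 = 2;  E_2 = 2
V_3 = 1/2·E_2 + (1)²·V_2 = 3;  E_3 = 2
V_4 = 1/2·E_3 + (1)²·V_3 = 4;  E_4 = 2
V_5 = 1/2·E_4 + (1)²·V_4 = 5;  E_5 = 2


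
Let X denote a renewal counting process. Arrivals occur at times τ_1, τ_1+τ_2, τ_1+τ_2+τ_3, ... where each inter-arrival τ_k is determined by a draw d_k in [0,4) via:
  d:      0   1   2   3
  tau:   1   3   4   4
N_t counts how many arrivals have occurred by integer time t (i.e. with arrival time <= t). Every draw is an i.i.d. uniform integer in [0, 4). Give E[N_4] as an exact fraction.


Inter-arrival values over d=0..3: [1, 3, 4, 4]
Each d has probability 1/4, so the pmf of τ is: f(1) = 1/4, f(3) = 1/4, f(4) = 1/2
Renewal equation for m(n) = E[N_n]: condition on τ_1 = k (if k <= n, one arrival plus a fresh copy on the remaining n−k steps): m(n) = F(n) + Σ_{k<=n} f(k)·m(n−k), where F(n) = P(τ <= n) and m(0) = 0
m(1) = F(1) = 1/4
m(2) = F(2) + f(1)·m(1) = 1/4 + 1/4·1/4 = 5/16
m(3) = F(3) + f(1)·m(2) = 1/2 + 1/4·5/16 = 37/64
m(4) = F(4) + f(1)·m(3) + f(3)·m(1) = 1 + 1/4·37/64 + 1/4·1/4 = 309/256
E[N_4] = m(4) = 309/256

309/256


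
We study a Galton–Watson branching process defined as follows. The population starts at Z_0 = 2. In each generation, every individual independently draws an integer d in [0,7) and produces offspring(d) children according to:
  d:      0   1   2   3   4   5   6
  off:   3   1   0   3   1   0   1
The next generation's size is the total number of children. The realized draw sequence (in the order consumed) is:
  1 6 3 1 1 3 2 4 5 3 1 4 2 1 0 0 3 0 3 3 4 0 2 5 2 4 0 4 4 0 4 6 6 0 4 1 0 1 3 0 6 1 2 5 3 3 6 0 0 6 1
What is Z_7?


34

gen 0: Z_0=2, draws=[1, 6], offspring=[1, 1], Z_1=2
gen 1: Z_1=2, draws=[3, 1], offspring=[3, 1], Z_2=4
gen 2: Z_2=4, draws=[1, 3, 2, 4], offspring=[1, 3, 0, 1], Z_3=5
gen 3: Z_3=5, draws=[5, 3, 1, 4, 2], offspring=[0, 3, 1, 1, 0], Z_4=5
gen 4: Z_4=5, draws=[1, 0, 0, 3, 0], offspring=[1, 3, 3, 3, 3], Z_5=13
gen 5: Z_5=13, draws=[3, 3, 4, 0, 2, 5, 2, 4, 0, 4, 4, 0, 4], offspring=[3, 3, 1, 3, 0, 0, 0, 1, 3, 1, 1, 3, 1], Z_6=20
gen 6: Z_6=20, draws=[6, 6, 0, 4, 1, 0, 1, 3, 0, 6, 1, 2, 5, 3, 3, 6, 0, 0, 6, 1], offspring=[1, 1, 3, 1, 1, 3, 1, 3, 3, 1, 1, 0, 0, 3, 3, 1, 3, 3, 1, 1], Z_7=34


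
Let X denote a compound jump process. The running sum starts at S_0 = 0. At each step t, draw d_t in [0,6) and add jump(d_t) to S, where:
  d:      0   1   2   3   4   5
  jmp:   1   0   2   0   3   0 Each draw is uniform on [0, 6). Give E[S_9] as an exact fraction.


Outcome values over d=0..5: [1, 0, 2, 0, 3, 0]
Σy = 6, Σy² = 14, M = 6
μ = 6/6 = 1,  σ² = 14/6 − (1)² = 4/3
E[S_9] = 0 + 9·(1) = 9

9


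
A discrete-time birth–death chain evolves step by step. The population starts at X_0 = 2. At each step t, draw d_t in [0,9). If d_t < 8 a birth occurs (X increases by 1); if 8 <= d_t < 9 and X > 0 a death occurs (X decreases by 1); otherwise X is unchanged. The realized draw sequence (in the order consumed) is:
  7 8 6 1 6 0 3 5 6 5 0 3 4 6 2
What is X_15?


15

t=0: X=2, d=7 → birth, X_1=3
t=1: X=3, d=8 → death, X_2=2
t=2: X=2, d=6 → birth, X_3=3
t=3: X=3, d=1 → birth, X_4=4
t=4: X=4, d=6 → birth, X_5=5
t=5: X=5, d=0 → birth, X_6=6
t=6: X=6, d=3 → birth, X_7=7
t=7: X=7, d=5 → birth, X_8=8
t=8: X=8, d=6 → birth, X_9=9
t=9: X=9, d=5 → birth, X_10=10
t=10: X=10, d=0 → birth, X_11=11
t=11: X=11, d=3 → birth, X_12=12
t=12: X=12, d=4 → birth, X_13=13
t=13: X=13, d=6 → birth, X_14=14
t=14: X=14, d=2 → birth, X_15=15


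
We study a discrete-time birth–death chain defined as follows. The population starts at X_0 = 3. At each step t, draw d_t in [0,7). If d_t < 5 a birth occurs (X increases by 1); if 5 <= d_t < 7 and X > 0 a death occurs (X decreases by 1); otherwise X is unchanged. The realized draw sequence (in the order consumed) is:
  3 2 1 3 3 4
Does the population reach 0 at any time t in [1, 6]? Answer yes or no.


t=0: X=3, d=3 → birth, X_1=4
t=1: X=4, d=2 → birth, X_2=5
t=2: X=5, d=1 → birth, X_3=6
t=3: X=6, d=3 → birth, X_4=7
t=4: X=7, d=3 → birth, X_5=8
t=5: X=8, d=4 → birth, X_6=9

no


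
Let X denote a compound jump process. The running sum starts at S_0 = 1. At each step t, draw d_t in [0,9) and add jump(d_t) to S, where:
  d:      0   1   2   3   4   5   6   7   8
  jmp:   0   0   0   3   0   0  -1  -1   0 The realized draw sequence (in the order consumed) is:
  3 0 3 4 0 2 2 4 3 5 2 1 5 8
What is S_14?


t=0: S=1, d=3, jump=3, S_1=4
t=1: S=4, d=0, jump=0, S_2=4
t=2: S=4, d=3, jump=3, S_3=7
t=3: S=7, d=4, jump=0, S_4=7
t=4: S=7, d=0, jump=0, S_5=7
t=5: S=7, d=2, jump=0, S_6=7
t=6: S=7, d=2, jump=0, S_7=7
t=7: S=7, d=4, jump=0, S_8=7
t=8: S=7, d=3, jump=3, S_9=10
t=9: S=10, d=5, jump=0, S_10=10
t=10: S=10, d=2, jump=0, S_11=10
t=11: S=10, d=1, jump=0, S_12=10
t=12: S=10, d=5, jump=0, S_13=10
t=13: S=10, d=8, jump=0, S_14=10

10


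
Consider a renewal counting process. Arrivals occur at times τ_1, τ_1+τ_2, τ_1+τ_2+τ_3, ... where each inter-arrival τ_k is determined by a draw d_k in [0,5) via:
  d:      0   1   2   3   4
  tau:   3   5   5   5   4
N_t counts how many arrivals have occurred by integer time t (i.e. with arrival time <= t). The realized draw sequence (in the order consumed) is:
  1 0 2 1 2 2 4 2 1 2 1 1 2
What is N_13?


draw d_1=1: τ_1=5, arrival time A_1=5
draw d_2=0: τ_2=3, arrival time A_2=8
draw d_3=2: τ_3=5, arrival time A_3=13
draw d_4=1: τ_4=5, arrival time A_4=18
draw d_5=2: τ_5=5, arrival time A_5=23
draw d_6=2: τ_6=5, arrival time A_6=28
draw d_7=4: τ_7=4, arrival time A_7=32
draw d_8=2: τ_8=5, arrival time A_8=37
draw d_9=1: τ_9=5, arrival time A_9=42
draw d_10=2: τ_10=5, arrival time A_10=47
draw d_11=1: τ_11=5, arrival time A_11=52
draw d_12=1: τ_12=5, arrival time A_12=57
draw d_13=2: τ_13=5, arrival time A_13=62
N_t over t=0..13: 0:0 1:0 2:0 3:0 4:0 5:1 6:1 7:1 8:2 9:2 10:2 11:2 12:2 13:3

3


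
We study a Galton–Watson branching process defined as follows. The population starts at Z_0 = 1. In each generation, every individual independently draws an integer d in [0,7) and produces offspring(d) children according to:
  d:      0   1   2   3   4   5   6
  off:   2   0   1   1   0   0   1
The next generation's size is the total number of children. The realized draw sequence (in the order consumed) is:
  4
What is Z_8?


0

gen 0: Z_0=1, draws=[4], offspring=[0], Z_1=0
gen 1: Z_1=0, draws=[], offspring=[], Z_2=0
gen 2: Z_2=0, draws=[], offspring=[], Z_3=0
gen 3: Z_3=0, draws=[], offspring=[], Z_4=0
gen 4: Z_4=0, draws=[], offspring=[], Z_5=0
gen 5: Z_5=0, draws=[], offspring=[], Z_6=0
gen 6: Z_6=0, draws=[], offspring=[], Z_7=0
gen 7: Z_7=0, draws=[], offspring=[], Z_8=0


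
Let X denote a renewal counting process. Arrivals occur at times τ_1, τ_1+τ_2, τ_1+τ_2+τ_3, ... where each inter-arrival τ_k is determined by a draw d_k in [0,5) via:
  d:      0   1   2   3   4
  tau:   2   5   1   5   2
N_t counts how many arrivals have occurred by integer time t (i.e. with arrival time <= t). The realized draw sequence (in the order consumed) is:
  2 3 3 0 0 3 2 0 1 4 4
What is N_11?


3

draw d_1=2: τ_1=1, arrival time A_1=1
draw d_2=3: τ_2=5, arrival time A_2=6
draw d_3=3: τ_3=5, arrival time A_3=11
draw d_4=0: τ_4=2, arrival time A_4=13
draw d_5=0: τ_5=2, arrival time A_5=15
draw d_6=3: τ_6=5, arrival time A_6=20
draw d_7=2: τ_7=1, arrival time A_7=21
draw d_8=0: τ_8=2, arrival time A_8=23
draw d_9=1: τ_9=5, arrival time A_9=28
draw d_10=4: τ_10=2, arrival time A_10=30
draw d_11=4: τ_11=2, arrival time A_11=32
N_t over t=0..11: 0:0 1:1 2:1 3:1 4:1 5:1 6:2 7:2 8:2 9:2 10:2 11:3


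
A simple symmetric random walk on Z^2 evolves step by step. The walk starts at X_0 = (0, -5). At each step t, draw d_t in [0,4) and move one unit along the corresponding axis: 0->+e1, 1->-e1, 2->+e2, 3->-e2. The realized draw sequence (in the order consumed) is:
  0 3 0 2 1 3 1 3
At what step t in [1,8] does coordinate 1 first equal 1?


t=0: X=(0, -5), d=0 → +e1, X_1=(1, -5)
t=1: X=(1, -5), d=3 → -e2, X_2=(1, -6)
t=2: X=(1, -6), d=0 → +e1, X_3=(2, -6)
t=3: X=(2, -6), d=2 → +e2, X_4=(2, -5)
t=4: X=(2, -5), d=1 → -e1, X_5=(1, -5)
t=5: X=(1, -5), d=3 → -e2, X_6=(1, -6)
t=6: X=(1, -6), d=1 → -e1, X_7=(0, -6)
t=7: X=(0, -6), d=3 → -e2, X_8=(0, -7)

1


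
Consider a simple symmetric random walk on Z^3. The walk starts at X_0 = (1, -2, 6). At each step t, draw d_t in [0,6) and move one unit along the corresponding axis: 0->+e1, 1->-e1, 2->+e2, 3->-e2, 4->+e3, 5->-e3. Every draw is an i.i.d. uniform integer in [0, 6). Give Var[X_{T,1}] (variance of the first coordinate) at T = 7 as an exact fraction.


Outcome values over d=0..5: [1, -1, 0, 0, 0, 0]
Σy = 0, Σy² = 2, M = 6
μ = 0/6 = 0,  σ² = 2/6 − (0)² = 1/3
Independent increments: Var[X_7] = 7·σ² = 7·(1/3) = 7/3

7/3
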